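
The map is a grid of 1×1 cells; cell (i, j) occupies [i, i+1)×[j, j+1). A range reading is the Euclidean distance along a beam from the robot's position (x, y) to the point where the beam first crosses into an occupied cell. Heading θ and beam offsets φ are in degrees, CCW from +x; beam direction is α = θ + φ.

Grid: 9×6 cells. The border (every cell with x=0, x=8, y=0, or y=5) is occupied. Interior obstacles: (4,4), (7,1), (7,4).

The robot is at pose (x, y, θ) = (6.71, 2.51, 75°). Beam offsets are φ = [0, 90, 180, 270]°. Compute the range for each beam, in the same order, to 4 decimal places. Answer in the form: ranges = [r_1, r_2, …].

ranges = [1.5426, 5.9114, 1.5633, 1.3355]

beam 1: φ=0°, α=75°
  direction (0.2588, 0.9659); cell (6,2); t to first gridline: x 1.1205, y 0.5073 (then +3.8637 / +1.0353)
    (6,3) via y @ 0.5073
    (7,3) via x @ 1.1205
    (7,4) via y @ 1.5426  # hit
  → r_1 = 1.5426
beam 2: φ=90°, α=165°
  direction (-0.9659, 0.2588); cell (6,2); t to first gridline: x 0.7350, y 1.8932 (then +1.0353 / +3.8637)
    (5,2) via x @ 0.7350
    (4,2) via x @ 1.7703
    (4,3) via y @ 1.8932
    (3,3) via x @ 2.8056
    (2,3) via x @ 3.8409
    (1,3) via x @ 4.8762
    (1,4) via y @ 5.7569
    (0,4) via x @ 5.9114  # hit
  → r_2 = 5.9114
beam 3: φ=180°, α=255°
  direction (-0.2588, -0.9659); cell (6,2); t to first gridline: x 2.7432, y 0.5280 (then +3.8637 / +1.0353)
    (6,1) via y @ 0.5280
    (6,0) via y @ 1.5633  # hit
  → r_3 = 1.5633
beam 4: φ=270°, α=345°
  direction (0.9659, -0.2588); cell (6,2); t to first gridline: x 0.3002, y 1.9705 (then +1.0353 / +3.8637)
    (7,2) via x @ 0.3002
    (8,2) via x @ 1.3355  # hit
  → r_4 = 1.3355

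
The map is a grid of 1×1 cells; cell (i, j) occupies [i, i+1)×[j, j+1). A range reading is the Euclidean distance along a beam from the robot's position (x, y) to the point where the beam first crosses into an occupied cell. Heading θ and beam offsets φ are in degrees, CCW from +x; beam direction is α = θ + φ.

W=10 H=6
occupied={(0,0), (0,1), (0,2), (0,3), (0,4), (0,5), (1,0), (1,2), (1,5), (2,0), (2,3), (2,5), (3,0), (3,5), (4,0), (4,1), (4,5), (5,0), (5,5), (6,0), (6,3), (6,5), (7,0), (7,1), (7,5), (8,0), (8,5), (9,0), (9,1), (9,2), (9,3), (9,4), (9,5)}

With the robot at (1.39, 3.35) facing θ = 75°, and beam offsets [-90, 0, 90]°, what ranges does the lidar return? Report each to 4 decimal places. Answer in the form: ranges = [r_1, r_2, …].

ranges = [0.6315, 1.7082, 0.4038]

beam 1: φ=-90°, α=345°
  dir = (cos 345°, sin 345°) = (0.9659, -0.2588); from cell (1,3)
  next x-line at t=0.6315, next y-line at t=1.3523; Δt_x=1.0353, Δt_y=3.8637
    x: enter (2,3) at t=0.6315 ← occupied
  → r_1 = 0.6315
beam 2: φ=0°, α=75°
  dir = (cos 75°, sin 75°) = (0.2588, 0.9659); from cell (1,3)
  next x-line at t=2.3569, next y-line at t=0.6729; Δt_x=3.8637, Δt_y=1.0353
    y: enter (1,4) at t=0.6729
    y: enter (1,5) at t=1.7082 ← occupied
  → r_2 = 1.7082
beam 3: φ=90°, α=165°
  dir = (cos 165°, sin 165°) = (-0.9659, 0.2588); from cell (1,3)
  next x-line at t=0.4038, next y-line at t=2.5114; Δt_x=1.0353, Δt_y=3.8637
    x: enter (0,3) at t=0.4038 ← occupied
  → r_3 = 0.4038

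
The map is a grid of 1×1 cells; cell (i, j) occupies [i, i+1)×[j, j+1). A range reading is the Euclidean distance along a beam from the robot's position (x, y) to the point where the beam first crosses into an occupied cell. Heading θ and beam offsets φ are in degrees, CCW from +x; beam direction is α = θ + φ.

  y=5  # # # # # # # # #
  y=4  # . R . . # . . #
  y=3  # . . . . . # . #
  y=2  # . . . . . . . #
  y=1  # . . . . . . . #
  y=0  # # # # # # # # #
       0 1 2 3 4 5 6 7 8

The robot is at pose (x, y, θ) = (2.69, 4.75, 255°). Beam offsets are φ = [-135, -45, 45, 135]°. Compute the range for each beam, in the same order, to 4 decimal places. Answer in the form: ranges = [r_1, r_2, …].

ranges = [0.2887, 1.9514, 4.3301, 0.5000]

beam 1: φ=-135°, α=120°
  dir = (cos 120°, sin 120°) = (-0.5000, 0.8660); from cell (2,4)
  next x-line at t=1.3800, next y-line at t=0.2887; Δt_x=2.0000, Δt_y=1.1547
    y: enter (2,5) at t=0.2887 ← occupied
  → r_1 = 0.2887
beam 2: φ=-45°, α=210°
  dir = (cos 210°, sin 210°) = (-0.8660, -0.5000); from cell (2,4)
  next x-line at t=0.7967, next y-line at t=1.5000; Δt_x=1.1547, Δt_y=2.0000
    x: enter (1,4) at t=0.7967
    y: enter (1,3) at t=1.5000
    x: enter (0,3) at t=1.9514 ← occupied
  → r_2 = 1.9514
beam 3: φ=45°, α=300°
  dir = (cos 300°, sin 300°) = (0.5000, -0.8660); from cell (2,4)
  next x-line at t=0.6200, next y-line at t=0.8660; Δt_x=2.0000, Δt_y=1.1547
    x: enter (3,4) at t=0.6200
    y: enter (3,3) at t=0.8660
    y: enter (3,2) at t=2.0207
    x: enter (4,2) at t=2.6200
    y: enter (4,1) at t=3.1754
    y: enter (4,0) at t=4.3301 ← occupied
  → r_3 = 4.3301
beam 4: φ=135°, α=30°
  dir = (cos 30°, sin 30°) = (0.8660, 0.5000); from cell (2,4)
  next x-line at t=0.3580, next y-line at t=0.5000; Δt_x=1.1547, Δt_y=2.0000
    x: enter (3,4) at t=0.3580
    y: enter (3,5) at t=0.5000 ← occupied
  → r_4 = 0.5000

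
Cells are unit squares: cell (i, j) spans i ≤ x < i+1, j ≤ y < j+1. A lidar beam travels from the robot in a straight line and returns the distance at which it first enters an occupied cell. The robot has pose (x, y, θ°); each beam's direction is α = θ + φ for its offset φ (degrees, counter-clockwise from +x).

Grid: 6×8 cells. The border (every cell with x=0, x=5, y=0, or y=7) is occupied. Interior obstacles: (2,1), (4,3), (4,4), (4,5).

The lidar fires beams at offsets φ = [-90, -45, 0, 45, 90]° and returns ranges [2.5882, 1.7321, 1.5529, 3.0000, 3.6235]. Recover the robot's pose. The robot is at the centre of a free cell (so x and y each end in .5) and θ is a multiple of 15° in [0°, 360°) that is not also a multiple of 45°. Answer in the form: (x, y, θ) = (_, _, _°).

Enumerate (i+0.5, j+0.5, θ) over the 20 free cells and 16 admissible headings. For each, cast all 5 beams and compare to the given ranges.
  (3.5, 4.5, 150°): beam 1 = 1.0000 ≠ 2.5882 ✗
  (4.5, 6.5, 285°): beam 1 = 3.6235 ≠ 2.5882 ✗
  (3.5, 5.5, 120°): beam 1 = 0.5774 ≠ 2.5882 ✗
  (2.5, 4.5, 330°): beam 1 = 3.0000 ≠ 2.5882 ✗
  …
  (2.5, 4.5, 195°): r_1=2.5882, r_2=1.7321, r_3=1.5529, r_4=3.0000, r_5=3.6235 — all match ✓
Unique over the lattice → pose = (2.5, 4.5, 195°).

(x, y, θ) = (2.5, 4.5, 195°)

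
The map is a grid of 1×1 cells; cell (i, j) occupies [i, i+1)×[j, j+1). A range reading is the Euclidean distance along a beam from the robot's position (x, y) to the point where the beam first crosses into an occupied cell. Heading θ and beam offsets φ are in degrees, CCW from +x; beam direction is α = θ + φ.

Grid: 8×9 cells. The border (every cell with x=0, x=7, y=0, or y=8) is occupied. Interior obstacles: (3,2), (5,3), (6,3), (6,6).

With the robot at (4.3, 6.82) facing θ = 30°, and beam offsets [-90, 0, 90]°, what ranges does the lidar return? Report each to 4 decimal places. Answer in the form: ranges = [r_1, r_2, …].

beam 1: φ=-90°, α=300°
  dir = (cos 300°, sin 300°) = (0.5000, -0.8660); from cell (4,6)
  next x-line at t=1.4000, next y-line at t=0.9469; Δt_x=2.0000, Δt_y=1.1547
    y: enter (4,5) at t=0.9469
    x: enter (5,5) at t=1.4000
    y: enter (5,4) at t=2.1016
    y: enter (5,3) at t=3.2563 ← occupied
  → r_1 = 3.2563
beam 2: φ=0°, α=30°
  dir = (cos 30°, sin 30°) = (0.8660, 0.5000); from cell (4,6)
  next x-line at t=0.8083, next y-line at t=0.3600; Δt_x=1.1547, Δt_y=2.0000
    y: enter (4,7) at t=0.3600
    x: enter (5,7) at t=0.8083
    x: enter (6,7) at t=1.9630
    y: enter (6,8) at t=2.3600 ← occupied
  → r_2 = 2.3600
beam 3: φ=90°, α=120°
  dir = (cos 120°, sin 120°) = (-0.5000, 0.8660); from cell (4,6)
  next x-line at t=0.6000, next y-line at t=0.2078; Δt_x=2.0000, Δt_y=1.1547
    y: enter (4,7) at t=0.2078
    x: enter (3,7) at t=0.6000
    y: enter (3,8) at t=1.3625 ← occupied
  → r_3 = 1.3625

ranges = [3.2563, 2.3600, 1.3625]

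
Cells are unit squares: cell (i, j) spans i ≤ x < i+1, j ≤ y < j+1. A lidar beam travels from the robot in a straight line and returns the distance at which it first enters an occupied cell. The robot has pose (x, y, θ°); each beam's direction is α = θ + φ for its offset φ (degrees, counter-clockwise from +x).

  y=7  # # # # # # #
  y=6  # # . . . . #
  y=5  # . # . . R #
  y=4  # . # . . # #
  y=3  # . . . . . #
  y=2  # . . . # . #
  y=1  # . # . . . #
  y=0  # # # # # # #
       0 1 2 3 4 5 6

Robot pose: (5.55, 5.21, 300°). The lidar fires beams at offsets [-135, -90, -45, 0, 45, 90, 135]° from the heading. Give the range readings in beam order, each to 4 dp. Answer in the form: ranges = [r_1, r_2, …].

ranges = [2.6400, 0.4200, 0.2174, 0.2425, 0.4659, 0.5196, 1.7387]

beam 1: φ=-135°, α=165°
  cosα=-0.9659 sinα=0.2588 | (5,5) | tMaxX 0.5694 tMaxY 3.0523 | tΔX 1.0353 tΔY 3.8637
    t=0.5694 [x] (4,5)
    t=1.6047 [x] (3,5)
    t=2.6400 [x] (2,5) — stop
  → r_1 = 2.6400
beam 2: φ=-90°, α=210°
  cosα=-0.8660 sinα=-0.5000 | (5,5) | tMaxX 0.6351 tMaxY 0.4200 | tΔX 1.1547 tΔY 2.0000
    t=0.4200 [y] (5,4) — stop
  → r_2 = 0.4200
beam 3: φ=-45°, α=255°
  cosα=-0.2588 sinα=-0.9659 | (5,5) | tMaxX 2.1250 tMaxY 0.2174 | tΔX 3.8637 tΔY 1.0353
    t=0.2174 [y] (5,4) — stop
  → r_3 = 0.2174
beam 4: φ=0°, α=300°
  cosα=0.5000 sinα=-0.8660 | (5,5) | tMaxX 0.9000 tMaxY 0.2425 | tΔX 2.0000 tΔY 1.1547
    t=0.2425 [y] (5,4) — stop
  → r_4 = 0.2425
beam 5: φ=45°, α=345°
  cosα=0.9659 sinα=-0.2588 | (5,5) | tMaxX 0.4659 tMaxY 0.8114 | tΔX 1.0353 tΔY 3.8637
    t=0.4659 [x] (6,5) — stop
  → r_5 = 0.4659
beam 6: φ=90°, α=30°
  cosα=0.8660 sinα=0.5000 | (5,5) | tMaxX 0.5196 tMaxY 1.5800 | tΔX 1.1547 tΔY 2.0000
    t=0.5196 [x] (6,5) — stop
  → r_6 = 0.5196
beam 7: φ=135°, α=75°
  cosα=0.2588 sinα=0.9659 | (5,5) | tMaxX 1.7387 tMaxY 0.8179 | tΔX 3.8637 tΔY 1.0353
    t=0.8179 [y] (5,6)
    t=1.7387 [x] (6,6) — stop
  → r_7 = 1.7387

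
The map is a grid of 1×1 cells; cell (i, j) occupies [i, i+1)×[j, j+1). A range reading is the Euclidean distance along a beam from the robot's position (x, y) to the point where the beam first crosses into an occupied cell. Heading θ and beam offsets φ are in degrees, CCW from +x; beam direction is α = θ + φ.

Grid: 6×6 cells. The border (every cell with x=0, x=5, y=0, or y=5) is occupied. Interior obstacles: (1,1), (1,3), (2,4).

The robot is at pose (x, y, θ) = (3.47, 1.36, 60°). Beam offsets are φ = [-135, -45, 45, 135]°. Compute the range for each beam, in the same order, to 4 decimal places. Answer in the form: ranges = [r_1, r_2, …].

ranges = [0.3727, 1.5840, 2.7331, 1.3909]

beam 1: φ=-135°, α=285°
  dir = (cos 285°, sin 285°) = (0.2588, -0.9659); from cell (3,1)
  next x-line at t=2.0478, next y-line at t=0.3727; Δt_x=3.8637, Δt_y=1.0353
    y: enter (3,0) at t=0.3727 ← occupied
  → r_1 = 0.3727
beam 2: φ=-45°, α=15°
  dir = (cos 15°, sin 15°) = (0.9659, 0.2588); from cell (3,1)
  next x-line at t=0.5487, next y-line at t=2.4728; Δt_x=1.0353, Δt_y=3.8637
    x: enter (4,1) at t=0.5487
    x: enter (5,1) at t=1.5840 ← occupied
  → r_2 = 1.5840
beam 3: φ=45°, α=105°
  dir = (cos 105°, sin 105°) = (-0.2588, 0.9659); from cell (3,1)
  next x-line at t=1.8159, next y-line at t=0.6626; Δt_x=3.8637, Δt_y=1.0353
    y: enter (3,2) at t=0.6626
    y: enter (3,3) at t=1.6979
    x: enter (2,3) at t=1.8159
    y: enter (2,4) at t=2.7331 ← occupied
  → r_3 = 2.7331
beam 4: φ=135°, α=195°
  dir = (cos 195°, sin 195°) = (-0.9659, -0.2588); from cell (3,1)
  next x-line at t=0.4866, next y-line at t=1.3909; Δt_x=1.0353, Δt_y=3.8637
    x: enter (2,1) at t=0.4866
    y: enter (2,0) at t=1.3909 ← occupied
  → r_4 = 1.3909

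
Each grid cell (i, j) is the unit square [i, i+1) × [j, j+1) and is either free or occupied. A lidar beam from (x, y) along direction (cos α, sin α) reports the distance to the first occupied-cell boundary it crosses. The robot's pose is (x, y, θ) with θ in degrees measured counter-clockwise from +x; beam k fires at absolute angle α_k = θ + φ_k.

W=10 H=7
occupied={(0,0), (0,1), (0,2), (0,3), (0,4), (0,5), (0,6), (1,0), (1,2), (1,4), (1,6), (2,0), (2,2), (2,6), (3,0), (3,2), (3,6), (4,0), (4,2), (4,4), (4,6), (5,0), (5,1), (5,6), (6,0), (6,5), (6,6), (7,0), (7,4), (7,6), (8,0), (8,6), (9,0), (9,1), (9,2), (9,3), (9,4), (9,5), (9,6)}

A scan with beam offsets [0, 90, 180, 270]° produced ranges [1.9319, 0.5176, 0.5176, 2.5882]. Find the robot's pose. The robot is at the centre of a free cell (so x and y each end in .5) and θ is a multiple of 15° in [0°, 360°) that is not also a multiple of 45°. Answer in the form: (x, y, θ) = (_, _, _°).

(x, y, θ) = (8.5, 1.5, 195°)

Candidates: 31 free-cell centres × 16 headings = 496 poses. Raycast each; keep the one whose scan matches to 4 dp.
  (7.5, 1.5, 210°): beam 1 = 1.0000 ≠ 1.9319 ✗
  (7.5, 3.5, 150°): beam 1 = 2.8868 ≠ 1.9319 ✗
  (7.5, 1.5, 330°): beam 1 = 1.0000 ≠ 1.9319 ✗
  (5.5, 2.5, 195°): beam 1 = 0.5176 ≠ 1.9319 ✗
  (8.5, 3.5, 345°): beam 1 = 0.5176 ≠ 1.9319 ✗
  …
  (8.5, 1.5, 195°): r_1=1.9319, r_2=0.5176, r_3=0.5176, r_4=2.5882 — all match ✓
No second candidate reproduces the full scan.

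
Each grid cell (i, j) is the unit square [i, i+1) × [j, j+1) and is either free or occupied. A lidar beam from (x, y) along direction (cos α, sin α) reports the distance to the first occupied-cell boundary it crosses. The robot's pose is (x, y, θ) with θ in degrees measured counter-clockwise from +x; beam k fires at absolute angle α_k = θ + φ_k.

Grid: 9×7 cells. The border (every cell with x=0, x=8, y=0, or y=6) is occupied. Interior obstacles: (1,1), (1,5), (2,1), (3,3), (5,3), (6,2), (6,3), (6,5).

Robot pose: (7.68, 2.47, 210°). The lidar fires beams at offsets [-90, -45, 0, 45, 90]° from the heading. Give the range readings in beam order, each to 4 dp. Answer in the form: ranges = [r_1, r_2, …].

ranges = [1.3600, 0.7040, 0.7852, 1.5219, 0.6400]

beam 1: φ=-90°, α=120°
  d=(-0.5000,0.8660)  start (7,2)  tX=1.3600 tY=0.6120  stride 1/|dx|=2.0000 1/|dy|=1.1547
    cross y-line → (7,3), t=0.6120
    cross x-line → (6,3), t=1.3600 (wall)
  → r_1 = 1.3600
beam 2: φ=-45°, α=165°
  d=(-0.9659,0.2588)  start (7,2)  tX=0.7040 tY=2.0478  stride 1/|dx|=1.0353 1/|dy|=3.8637
    cross x-line → (6,2), t=0.7040 (wall)
  → r_2 = 0.7040
beam 3: φ=0°, α=210°
  d=(-0.8660,-0.5000)  start (7,2)  tX=0.7852 tY=0.9400  stride 1/|dx|=1.1547 1/|dy|=2.0000
    cross x-line → (6,2), t=0.7852 (wall)
  → r_3 = 0.7852
beam 4: φ=45°, α=255°
  d=(-0.2588,-0.9659)  start (7,2)  tX=2.6273 tY=0.4866  stride 1/|dx|=3.8637 1/|dy|=1.0353
    cross y-line → (7,1), t=0.4866
    cross y-line → (7,0), t=1.5219 (wall)
  → r_4 = 1.5219
beam 5: φ=90°, α=300°
  d=(0.5000,-0.8660)  start (7,2)  tX=0.6400 tY=0.5427  stride 1/|dx|=2.0000 1/|dy|=1.1547
    cross y-line → (7,1), t=0.5427
    cross x-line → (8,1), t=0.6400 (wall)
  → r_5 = 0.6400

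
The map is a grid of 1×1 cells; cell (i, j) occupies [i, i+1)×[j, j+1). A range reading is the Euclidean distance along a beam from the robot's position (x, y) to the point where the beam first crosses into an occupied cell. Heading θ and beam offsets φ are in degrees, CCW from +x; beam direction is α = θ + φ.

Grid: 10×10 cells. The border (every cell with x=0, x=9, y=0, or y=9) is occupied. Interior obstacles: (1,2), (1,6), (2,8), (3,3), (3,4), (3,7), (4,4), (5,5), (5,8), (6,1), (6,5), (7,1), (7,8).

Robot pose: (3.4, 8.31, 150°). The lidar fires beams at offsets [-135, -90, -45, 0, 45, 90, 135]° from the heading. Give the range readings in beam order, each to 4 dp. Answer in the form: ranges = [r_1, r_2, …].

beam 1: φ=-135°, α=15°
  dir = (cos 15°, sin 15°) = (0.9659, 0.2588); from cell (3,8)
  next x-line at t=0.6212, next y-line at t=2.6660; Δt_x=1.0353, Δt_y=3.8637
    x: enter (4,8) at t=0.6212
    x: enter (5,8) at t=1.6564 ← occupied
  → r_1 = 1.6564
beam 2: φ=-90°, α=60°
  dir = (cos 60°, sin 60°) = (0.5000, 0.8660); from cell (3,8)
  next x-line at t=1.2000, next y-line at t=0.7967; Δt_x=2.0000, Δt_y=1.1547
    y: enter (3,9) at t=0.7967 ← occupied
  → r_2 = 0.7967
beam 3: φ=-45°, α=105°
  dir = (cos 105°, sin 105°) = (-0.2588, 0.9659); from cell (3,8)
  next x-line at t=1.5455, next y-line at t=0.7143; Δt_x=3.8637, Δt_y=1.0353
    y: enter (3,9) at t=0.7143 ← occupied
  → r_3 = 0.7143
beam 4: φ=0°, α=150°
  dir = (cos 150°, sin 150°) = (-0.8660, 0.5000); from cell (3,8)
  next x-line at t=0.4619, next y-line at t=1.3800; Δt_x=1.1547, Δt_y=2.0000
    x: enter (2,8) at t=0.4619 ← occupied
  → r_4 = 0.4619
beam 5: φ=45°, α=195°
  dir = (cos 195°, sin 195°) = (-0.9659, -0.2588); from cell (3,8)
  next x-line at t=0.4141, next y-line at t=1.1977; Δt_x=1.0353, Δt_y=3.8637
    x: enter (2,8) at t=0.4141 ← occupied
  → r_5 = 0.4141
beam 6: φ=90°, α=240°
  dir = (cos 240°, sin 240°) = (-0.5000, -0.8660); from cell (3,8)
  next x-line at t=0.8000, next y-line at t=0.3580; Δt_x=2.0000, Δt_y=1.1547
    y: enter (3,7) at t=0.3580 ← occupied
  → r_6 = 0.3580
beam 7: φ=135°, α=285°
  dir = (cos 285°, sin 285°) = (0.2588, -0.9659); from cell (3,8)
  next x-line at t=2.3182, next y-line at t=0.3209; Δt_x=3.8637, Δt_y=1.0353
    y: enter (3,7) at t=0.3209 ← occupied
  → r_7 = 0.3209

ranges = [1.6564, 0.7967, 0.7143, 0.4619, 0.4141, 0.3580, 0.3209]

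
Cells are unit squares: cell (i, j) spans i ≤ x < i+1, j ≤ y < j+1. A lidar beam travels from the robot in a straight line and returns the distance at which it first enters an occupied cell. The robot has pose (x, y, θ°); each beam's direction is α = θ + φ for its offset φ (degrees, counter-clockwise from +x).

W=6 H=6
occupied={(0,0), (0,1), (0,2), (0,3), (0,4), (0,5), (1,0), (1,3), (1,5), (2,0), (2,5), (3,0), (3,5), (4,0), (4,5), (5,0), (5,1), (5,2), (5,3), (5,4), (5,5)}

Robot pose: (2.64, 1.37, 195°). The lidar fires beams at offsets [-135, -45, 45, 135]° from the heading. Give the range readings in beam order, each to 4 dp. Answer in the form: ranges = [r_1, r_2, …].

ranges = [4.1916, 1.8937, 0.4272, 0.7400]

beam 1: φ=-135°, α=60°
  direction (0.5000, 0.8660); cell (2,1); t to first gridline: x 0.7200, y 0.7275 (then +2.0000 / +1.1547)
    (3,1) via x @ 0.7200
    (3,2) via y @ 0.7275
    (3,3) via y @ 1.8822
    (4,3) via x @ 2.7200
    (4,4) via y @ 3.0369
    (4,5) via y @ 4.1916  # hit
  → r_1 = 4.1916
beam 2: φ=-45°, α=150°
  direction (-0.8660, 0.5000); cell (2,1); t to first gridline: x 0.7390, y 1.2600 (then +1.1547 / +2.0000)
    (1,1) via x @ 0.7390
    (1,2) via y @ 1.2600
    (0,2) via x @ 1.8937  # hit
  → r_2 = 1.8937
beam 3: φ=45°, α=240°
  direction (-0.5000, -0.8660); cell (2,1); t to first gridline: x 1.2800, y 0.4272 (then +2.0000 / +1.1547)
    (2,0) via y @ 0.4272  # hit
  → r_3 = 0.4272
beam 4: φ=135°, α=330°
  direction (0.8660, -0.5000); cell (2,1); t to first gridline: x 0.4157, y 0.7400 (then +1.1547 / +2.0000)
    (3,1) via x @ 0.4157
    (3,0) via y @ 0.7400  # hit
  → r_4 = 0.7400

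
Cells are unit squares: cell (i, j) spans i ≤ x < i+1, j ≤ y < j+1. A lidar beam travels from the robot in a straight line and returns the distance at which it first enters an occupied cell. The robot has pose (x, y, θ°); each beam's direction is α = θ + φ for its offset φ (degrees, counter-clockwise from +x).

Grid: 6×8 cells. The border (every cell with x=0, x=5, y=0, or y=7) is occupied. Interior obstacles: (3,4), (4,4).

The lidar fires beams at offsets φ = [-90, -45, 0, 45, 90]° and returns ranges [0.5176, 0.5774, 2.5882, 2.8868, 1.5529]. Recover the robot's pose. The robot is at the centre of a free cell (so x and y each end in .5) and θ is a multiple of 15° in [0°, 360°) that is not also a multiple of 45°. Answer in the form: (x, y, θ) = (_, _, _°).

Enumerate (i+0.5, j+0.5, θ) over the 22 free cells and 16 admissible headings. For each, cast all 5 beams and compare to the given ranges.
  (1.5, 5.5, 255°): beam 3 = 1.9319 ≠ 2.5882 ✗
  (2.5, 3.5, 195°): beam 1 = 3.6235 ≠ 0.5176 ✗
  (1.5, 4.5, 330°): beam 1 = 1.0000 ≠ 0.5176 ✗
  (2.5, 6.5, 285°): beam 1 = 1.5529 ≠ 0.5176 ✗
  …
  (2.5, 4.5, 75°): r_1=0.5176, r_2=0.5774, r_3=2.5882, r_4=2.8868, r_5=1.5529 — all match ✓
Unique over the lattice → pose = (2.5, 4.5, 75°).

(x, y, θ) = (2.5, 4.5, 75°)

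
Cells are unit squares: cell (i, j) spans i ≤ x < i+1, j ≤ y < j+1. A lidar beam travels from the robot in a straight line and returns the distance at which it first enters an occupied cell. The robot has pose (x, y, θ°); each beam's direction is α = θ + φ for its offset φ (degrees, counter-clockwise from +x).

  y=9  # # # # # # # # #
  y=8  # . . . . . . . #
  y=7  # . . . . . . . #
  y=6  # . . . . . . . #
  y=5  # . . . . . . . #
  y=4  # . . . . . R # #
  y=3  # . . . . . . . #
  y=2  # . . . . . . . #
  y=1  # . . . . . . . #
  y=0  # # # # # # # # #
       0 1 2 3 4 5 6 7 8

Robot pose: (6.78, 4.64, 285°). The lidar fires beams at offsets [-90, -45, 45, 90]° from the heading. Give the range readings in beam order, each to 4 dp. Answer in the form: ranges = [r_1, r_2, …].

ranges = [5.9839, 4.2031, 0.2540, 0.2278]

beam 1: φ=-90°, α=195°
  cosα=-0.9659 sinα=-0.2588 | (6,4) | tMaxX 0.8075 tMaxY 2.4728 | tΔX 1.0353 tΔY 3.8637
    t=0.8075 [x] (5,4)
    t=1.8428 [x] (4,4)
    t=2.4728 [y] (4,3)
    t=2.8781 [x] (3,3)
    t=3.9133 [x] (2,3)
    t=4.9486 [x] (1,3)
    t=5.9839 [x] (0,3) — stop
  → r_1 = 5.9839
beam 2: φ=-45°, α=240°
  cosα=-0.5000 sinα=-0.8660 | (6,4) | tMaxX 1.5600 tMaxY 0.7390 | tΔX 2.0000 tΔY 1.1547
    t=0.7390 [y] (6,3)
    t=1.5600 [x] (5,3)
    t=1.8937 [y] (5,2)
    t=3.0484 [y] (5,1)
    t=3.5600 [x] (4,1)
    t=4.2031 [y] (4,0) — stop
  → r_2 = 4.2031
beam 3: φ=45°, α=330°
  cosα=0.8660 sinα=-0.5000 | (6,4) | tMaxX 0.2540 tMaxY 1.2800 | tΔX 1.1547 tΔY 2.0000
    t=0.2540 [x] (7,4) — stop
  → r_3 = 0.2540
beam 4: φ=90°, α=15°
  cosα=0.9659 sinα=0.2588 | (6,4) | tMaxX 0.2278 tMaxY 1.3909 | tΔX 1.0353 tΔY 3.8637
    t=0.2278 [x] (7,4) — stop
  → r_4 = 0.2278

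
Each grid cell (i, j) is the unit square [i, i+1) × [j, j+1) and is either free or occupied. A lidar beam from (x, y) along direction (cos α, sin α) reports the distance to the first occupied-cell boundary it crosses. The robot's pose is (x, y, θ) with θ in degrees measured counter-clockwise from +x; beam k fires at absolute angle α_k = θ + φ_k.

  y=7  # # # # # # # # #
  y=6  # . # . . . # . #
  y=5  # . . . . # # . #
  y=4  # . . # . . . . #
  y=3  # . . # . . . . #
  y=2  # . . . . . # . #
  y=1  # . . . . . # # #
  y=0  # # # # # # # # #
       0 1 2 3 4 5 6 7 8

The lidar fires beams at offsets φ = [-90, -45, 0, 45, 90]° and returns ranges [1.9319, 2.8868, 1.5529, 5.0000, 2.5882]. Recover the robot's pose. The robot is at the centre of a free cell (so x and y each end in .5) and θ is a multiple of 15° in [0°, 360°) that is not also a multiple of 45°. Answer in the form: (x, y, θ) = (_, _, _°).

The pose lattice has 33·16 = 528 candidates. Test each by forward raycasting.
  (1.5, 4.5, 30°): beam 1 = 4.0415 ≠ 1.9319 ✗
  (5.5, 3.5, 285°): beam 1 = 1.5529 ≠ 1.9319 ✗
  (3.5, 6.5, 240°): beam 1 = 0.5774 ≠ 1.9319 ✗
  …
  (3.5, 1.5, 75°): r_1=1.9319, r_2=2.8868, r_3=1.5529, r_4=5.0000, r_5=2.5882 — all match ✓
No second candidate reproduces the full scan.

(x, y, θ) = (3.5, 1.5, 75°)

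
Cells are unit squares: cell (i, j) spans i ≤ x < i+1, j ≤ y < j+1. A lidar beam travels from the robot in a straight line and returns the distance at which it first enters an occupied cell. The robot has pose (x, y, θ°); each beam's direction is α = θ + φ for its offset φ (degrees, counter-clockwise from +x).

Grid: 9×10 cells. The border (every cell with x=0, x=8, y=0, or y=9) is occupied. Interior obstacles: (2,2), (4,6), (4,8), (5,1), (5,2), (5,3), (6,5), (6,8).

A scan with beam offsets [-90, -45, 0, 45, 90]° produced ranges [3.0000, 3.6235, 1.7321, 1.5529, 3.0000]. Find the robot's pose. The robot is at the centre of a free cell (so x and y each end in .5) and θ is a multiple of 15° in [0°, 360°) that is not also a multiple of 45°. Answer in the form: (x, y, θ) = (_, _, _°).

(x, y, θ) = (2.5, 5.5, 150°)

Enumerate (i+0.5, j+0.5, θ) over the 48 free cells and 16 admissible headings. For each, cast all 5 beams and compare to the given ranges.
  (5.5, 5.5, 105°): beam 1 = 0.5176 ≠ 3.0000 ✗
  (4.5, 1.5, 195°): beam 1 = 7.7646 ≠ 3.0000 ✗
  (5.5, 8.5, 75°): beam 1 = 0.5176 ≠ 3.0000 ✗
  …
  (2.5, 5.5, 150°): r_1=3.0000, r_2=3.6235, r_3=1.7321, r_4=1.5529, r_5=3.0000 — all match ✓
No second candidate reproduces the full scan.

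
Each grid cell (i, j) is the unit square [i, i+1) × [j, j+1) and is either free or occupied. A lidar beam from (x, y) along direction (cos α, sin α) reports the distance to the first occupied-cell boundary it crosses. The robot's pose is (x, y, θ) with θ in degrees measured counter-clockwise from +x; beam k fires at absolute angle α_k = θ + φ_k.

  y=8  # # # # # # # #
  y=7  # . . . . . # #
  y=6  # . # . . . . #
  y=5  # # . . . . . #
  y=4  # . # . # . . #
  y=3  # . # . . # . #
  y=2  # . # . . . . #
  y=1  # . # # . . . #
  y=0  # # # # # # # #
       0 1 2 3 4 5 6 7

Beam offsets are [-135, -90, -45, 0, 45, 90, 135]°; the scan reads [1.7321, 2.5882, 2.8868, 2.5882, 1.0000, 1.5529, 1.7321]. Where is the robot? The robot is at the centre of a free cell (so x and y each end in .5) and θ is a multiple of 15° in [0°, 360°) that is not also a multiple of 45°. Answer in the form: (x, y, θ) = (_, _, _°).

The pose lattice has 32·16 = 512 candidates. Test each by forward raycasting.
  (4.5, 5.5, 105°): beam 1 = 2.8868 ≠ 1.7321 ✗
  (3.5, 4.5, 15°): beam 1 = 1.0000 ≠ 1.7321 ✗
  (1.5, 4.5, 75°): beam 1 = 1.0000 ≠ 1.7321 ✗
  …
  (5.5, 5.5, 195°): r_1=1.7321, r_2=2.5882, r_3=2.8868, r_4=2.5882, r_5=1.0000, r_6=1.5529, r_7=1.7321 — all match ✓
Only this pose fits every beam.

(x, y, θ) = (5.5, 5.5, 195°)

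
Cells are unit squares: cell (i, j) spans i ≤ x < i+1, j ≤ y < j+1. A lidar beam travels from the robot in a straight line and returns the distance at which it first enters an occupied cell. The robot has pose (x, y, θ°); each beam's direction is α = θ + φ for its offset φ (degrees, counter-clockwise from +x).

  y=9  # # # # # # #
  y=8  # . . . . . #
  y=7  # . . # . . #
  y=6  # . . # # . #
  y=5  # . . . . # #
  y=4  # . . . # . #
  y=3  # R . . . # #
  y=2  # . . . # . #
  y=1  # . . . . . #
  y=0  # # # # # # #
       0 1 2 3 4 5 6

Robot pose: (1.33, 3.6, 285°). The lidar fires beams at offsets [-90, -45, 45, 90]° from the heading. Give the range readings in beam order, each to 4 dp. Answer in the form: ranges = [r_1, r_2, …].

beam 1: φ=-90°, α=195°
  cosα=-0.9659 sinα=-0.2588 | (1,3) | tMaxX 0.3416 tMaxY 2.3182 | tΔX 1.0353 tΔY 3.8637
    t=0.3416 [x] (0,3) — stop
  → r_1 = 0.3416
beam 2: φ=-45°, α=240°
  cosα=-0.5000 sinα=-0.8660 | (1,3) | tMaxX 0.6600 tMaxY 0.6928 | tΔX 2.0000 tΔY 1.1547
    t=0.6600 [x] (0,3) — stop
  → r_2 = 0.6600
beam 3: φ=45°, α=330°
  cosα=0.8660 sinα=-0.5000 | (1,3) | tMaxX 0.7736 tMaxY 1.2000 | tΔX 1.1547 tΔY 2.0000
    t=0.7736 [x] (2,3)
    t=1.2000 [y] (2,2)
    t=1.9283 [x] (3,2)
    t=3.0831 [x] (4,2) — stop
  → r_3 = 3.0831
beam 4: φ=90°, α=15°
  cosα=0.9659 sinα=0.2588 | (1,3) | tMaxX 0.6936 tMaxY 1.5455 | tΔX 1.0353 tΔY 3.8637
    t=0.6936 [x] (2,3)
    t=1.5455 [y] (2,4)
    t=1.7289 [x] (3,4)
    t=2.7642 [x] (4,4) — stop
  → r_4 = 2.7642

ranges = [0.3416, 0.6600, 3.0831, 2.7642]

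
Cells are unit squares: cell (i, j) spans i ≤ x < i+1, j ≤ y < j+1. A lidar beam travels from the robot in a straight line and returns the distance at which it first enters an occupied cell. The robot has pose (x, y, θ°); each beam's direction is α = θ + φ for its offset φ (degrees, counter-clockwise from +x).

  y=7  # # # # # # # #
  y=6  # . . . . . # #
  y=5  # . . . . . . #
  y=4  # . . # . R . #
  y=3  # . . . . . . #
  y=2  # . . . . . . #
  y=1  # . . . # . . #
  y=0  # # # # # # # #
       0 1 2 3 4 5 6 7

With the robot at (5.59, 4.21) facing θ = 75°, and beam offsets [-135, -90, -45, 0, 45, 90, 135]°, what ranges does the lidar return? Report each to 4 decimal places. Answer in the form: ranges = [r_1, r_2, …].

ranges = [2.8200, 1.4597, 1.6281, 1.8531, 3.2216, 1.6461, 5.3001]

beam 1: φ=-135°, α=300°
  cosα=0.5000 sinα=-0.8660 | (5,4) | tMaxX 0.8200 tMaxY 0.2425 | tΔX 2.0000 tΔY 1.1547
    t=0.2425 [y] (5,3)
    t=0.8200 [x] (6,3)
    t=1.3972 [y] (6,2)
    t=2.5519 [y] (6,1)
    t=2.8200 [x] (7,1) — stop
  → r_1 = 2.8200
beam 2: φ=-90°, α=345°
  cosα=0.9659 sinα=-0.2588 | (5,4) | tMaxX 0.4245 tMaxY 0.8114 | tΔX 1.0353 tΔY 3.8637
    t=0.4245 [x] (6,4)
    t=0.8114 [y] (6,3)
    t=1.4597 [x] (7,3) — stop
  → r_2 = 1.4597
beam 3: φ=-45°, α=30°
  cosα=0.8660 sinα=0.5000 | (5,4) | tMaxX 0.4734 tMaxY 1.5800 | tΔX 1.1547 tΔY 2.0000
    t=0.4734 [x] (6,4)
    t=1.5800 [y] (6,5)
    t=1.6281 [x] (7,5) — stop
  → r_3 = 1.6281
beam 4: φ=0°, α=75°
  cosα=0.2588 sinα=0.9659 | (5,4) | tMaxX 1.5841 tMaxY 0.8179 | tΔX 3.8637 tΔY 1.0353
    t=0.8179 [y] (5,5)
    t=1.5841 [x] (6,5)
    t=1.8531 [y] (6,6) — stop
  → r_4 = 1.8531
beam 5: φ=45°, α=120°
  cosα=-0.5000 sinα=0.8660 | (5,4) | tMaxX 1.1800 tMaxY 0.9122 | tΔX 2.0000 tΔY 1.1547
    t=0.9122 [y] (5,5)
    t=1.1800 [x] (4,5)
    t=2.0669 [y] (4,6)
    t=3.1800 [x] (3,6)
    t=3.2216 [y] (3,7) — stop
  → r_5 = 3.2216
beam 6: φ=90°, α=165°
  cosα=-0.9659 sinα=0.2588 | (5,4) | tMaxX 0.6108 tMaxY 3.0523 | tΔX 1.0353 tΔY 3.8637
    t=0.6108 [x] (4,4)
    t=1.6461 [x] (3,4) — stop
  → r_6 = 1.6461
beam 7: φ=135°, α=210°
  cosα=-0.8660 sinα=-0.5000 | (5,4) | tMaxX 0.6813 tMaxY 0.4200 | tΔX 1.1547 tΔY 2.0000
    t=0.4200 [y] (5,3)
    t=0.6813 [x] (4,3)
    t=1.8360 [x] (3,3)
    t=2.4200 [y] (3,2)
    t=2.9907 [x] (2,2)
    t=4.1454 [x] (1,2)
    t=4.4200 [y] (1,1)
    t=5.3001 [x] (0,1) — stop
  → r_7 = 5.3001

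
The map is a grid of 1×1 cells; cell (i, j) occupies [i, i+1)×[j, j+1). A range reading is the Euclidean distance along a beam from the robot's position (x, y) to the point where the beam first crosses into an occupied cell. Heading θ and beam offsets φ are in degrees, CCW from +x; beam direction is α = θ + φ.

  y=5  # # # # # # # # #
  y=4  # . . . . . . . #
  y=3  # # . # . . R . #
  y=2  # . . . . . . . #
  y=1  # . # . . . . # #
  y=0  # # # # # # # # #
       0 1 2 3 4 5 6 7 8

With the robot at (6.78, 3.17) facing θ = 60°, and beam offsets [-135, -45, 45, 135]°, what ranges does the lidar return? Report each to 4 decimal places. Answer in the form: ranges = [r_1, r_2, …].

ranges = [1.2113, 1.2630, 1.8946, 4.5205]

beam 1: φ=-135°, α=285°
  dir = (cos 285°, sin 285°) = (0.2588, -0.9659); from cell (6,3)
  next x-line at t=0.8500, next y-line at t=0.1760; Δt_x=3.8637, Δt_y=1.0353
    y: enter (6,2) at t=0.1760
    x: enter (7,2) at t=0.8500
    y: enter (7,1) at t=1.2113 ← occupied
  → r_1 = 1.2113
beam 2: φ=-45°, α=15°
  dir = (cos 15°, sin 15°) = (0.9659, 0.2588); from cell (6,3)
  next x-line at t=0.2278, next y-line at t=3.2069; Δt_x=1.0353, Δt_y=3.8637
    x: enter (7,3) at t=0.2278
    x: enter (8,3) at t=1.2630 ← occupied
  → r_2 = 1.2630
beam 3: φ=45°, α=105°
  dir = (cos 105°, sin 105°) = (-0.2588, 0.9659); from cell (6,3)
  next x-line at t=3.0137, next y-line at t=0.8593; Δt_x=3.8637, Δt_y=1.0353
    y: enter (6,4) at t=0.8593
    y: enter (6,5) at t=1.8946 ← occupied
  → r_3 = 1.8946
beam 4: φ=135°, α=195°
  dir = (cos 195°, sin 195°) = (-0.9659, -0.2588); from cell (6,3)
  next x-line at t=0.8075, next y-line at t=0.6568; Δt_x=1.0353, Δt_y=3.8637
    y: enter (6,2) at t=0.6568
    x: enter (5,2) at t=0.8075
    x: enter (4,2) at t=1.8428
    x: enter (3,2) at t=2.8781
    x: enter (2,2) at t=3.9133
    y: enter (2,1) at t=4.5205 ← occupied
  → r_4 = 4.5205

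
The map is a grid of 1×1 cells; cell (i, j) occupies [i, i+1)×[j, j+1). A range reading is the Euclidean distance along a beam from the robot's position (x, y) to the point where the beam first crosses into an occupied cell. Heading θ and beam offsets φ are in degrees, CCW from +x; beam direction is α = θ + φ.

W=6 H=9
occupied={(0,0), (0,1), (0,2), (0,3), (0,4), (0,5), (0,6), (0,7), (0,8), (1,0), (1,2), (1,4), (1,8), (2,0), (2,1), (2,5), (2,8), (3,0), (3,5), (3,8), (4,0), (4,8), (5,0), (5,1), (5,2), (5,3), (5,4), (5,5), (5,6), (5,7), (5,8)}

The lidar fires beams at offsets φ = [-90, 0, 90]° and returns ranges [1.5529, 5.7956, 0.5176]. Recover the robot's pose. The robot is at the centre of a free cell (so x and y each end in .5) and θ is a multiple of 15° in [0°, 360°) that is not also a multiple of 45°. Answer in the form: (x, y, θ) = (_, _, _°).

(x, y, θ) = (3.5, 1.5, 75°)

Candidates: 23 free-cell centres × 16 headings = 368 poses. Raycast each; keep the one whose scan matches to 4 dp.
  (4.5, 2.5, 60°): beam 1 = 0.5774 ≠ 1.5529 ✗
  (4.5, 2.5, 165°): beam 1 = 1.9319 ≠ 1.5529 ✗
  (1.5, 7.5, 300°): beam 1 = 0.5774 ≠ 1.5529 ✗
  …
  (3.5, 1.5, 75°): r_1=1.5529, r_2=5.7956, r_3=0.5176 — all match ✓
No second candidate reproduces the full scan.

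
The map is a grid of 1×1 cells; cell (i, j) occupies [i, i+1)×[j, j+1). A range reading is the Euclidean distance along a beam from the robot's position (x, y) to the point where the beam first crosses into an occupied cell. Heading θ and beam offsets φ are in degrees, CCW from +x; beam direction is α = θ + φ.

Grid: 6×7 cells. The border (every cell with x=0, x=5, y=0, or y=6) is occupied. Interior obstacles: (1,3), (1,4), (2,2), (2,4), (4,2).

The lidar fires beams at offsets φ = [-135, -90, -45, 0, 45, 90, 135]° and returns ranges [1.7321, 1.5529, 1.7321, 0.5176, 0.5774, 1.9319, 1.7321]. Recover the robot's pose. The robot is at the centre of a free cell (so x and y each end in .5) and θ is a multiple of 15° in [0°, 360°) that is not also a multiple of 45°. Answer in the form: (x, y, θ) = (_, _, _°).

(x, y, θ) = (3.5, 4.5, 165°)

Candidates: 15 free-cell centres × 16 headings = 240 poses. Raycast each; keep the one whose scan matches to 4 dp.
  (1.5, 2.5, 165°): beam 1 = 0.5774 ≠ 1.7321 ✗
  (1.5, 2.5, 120°): beam 1 = 0.5176 ≠ 1.7321 ✗
  (4.5, 5.5, 285°): beam 1 = 1.0000 ≠ 1.7321 ✗
  …
  (3.5, 4.5, 165°): r_1=1.7321, r_2=1.5529, r_3=1.7321, r_4=0.5176, r_5=0.5774, r_6=1.9319, r_7=1.7321 — all match ✓
Only this pose fits every beam.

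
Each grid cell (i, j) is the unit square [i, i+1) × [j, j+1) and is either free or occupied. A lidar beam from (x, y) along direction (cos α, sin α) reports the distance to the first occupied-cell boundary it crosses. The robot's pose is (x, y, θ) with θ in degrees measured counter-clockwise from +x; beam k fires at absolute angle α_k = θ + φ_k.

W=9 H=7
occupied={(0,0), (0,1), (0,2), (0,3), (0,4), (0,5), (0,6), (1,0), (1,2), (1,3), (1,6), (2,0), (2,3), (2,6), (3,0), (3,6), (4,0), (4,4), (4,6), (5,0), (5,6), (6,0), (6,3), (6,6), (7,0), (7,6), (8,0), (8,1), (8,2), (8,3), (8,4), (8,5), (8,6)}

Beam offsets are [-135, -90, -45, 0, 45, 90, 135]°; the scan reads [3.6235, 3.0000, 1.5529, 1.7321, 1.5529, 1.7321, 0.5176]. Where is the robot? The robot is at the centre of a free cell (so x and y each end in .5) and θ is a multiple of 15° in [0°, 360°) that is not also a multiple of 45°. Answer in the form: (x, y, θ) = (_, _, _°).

Candidates: 30 free-cell centres × 16 headings = 480 poses. Raycast each; keep the one whose scan matches to 4 dp.
  (1.5, 4.5, 285°): beam 1 = 0.5774 ≠ 3.6235 ✗
  (5.5, 5.5, 150°): beam 1 = 1.9319 ≠ 3.6235 ✗
  (6.5, 1.5, 120°): beam 1 = 1.5529 ≠ 3.6235 ✗
  (5.5, 4.5, 60°): beam 2 = 1.0000 ≠ 3.0000 ✗
  (4.5, 1.5, 345°): beam 1 = 1.0000 ≠ 3.6235 ✗
  …
  (6.5, 2.5, 300°): r_1=3.6235, r_2=3.0000, r_3=1.5529, r_4=1.7321, r_5=1.5529, r_6=1.7321, r_7=0.5176 — all match ✓
Unique over the lattice → pose = (6.5, 2.5, 300°).

(x, y, θ) = (6.5, 2.5, 300°)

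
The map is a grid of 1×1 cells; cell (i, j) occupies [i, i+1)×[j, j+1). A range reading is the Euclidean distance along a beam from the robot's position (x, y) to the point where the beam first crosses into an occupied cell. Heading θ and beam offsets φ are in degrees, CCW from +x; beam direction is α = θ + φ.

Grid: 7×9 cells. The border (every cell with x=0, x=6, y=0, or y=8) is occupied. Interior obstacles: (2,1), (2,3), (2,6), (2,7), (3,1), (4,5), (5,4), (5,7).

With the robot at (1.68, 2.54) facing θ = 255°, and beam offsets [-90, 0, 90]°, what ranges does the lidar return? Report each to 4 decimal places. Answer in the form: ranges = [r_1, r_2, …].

beam 1: φ=-90°, α=165°
  direction (-0.9659, 0.2588); cell (1,2); t to first gridline: x 0.7040, y 1.7773 (then +1.0353 / +3.8637)
    (0,2) via x @ 0.7040  # hit
  → r_1 = 0.7040
beam 2: φ=0°, α=255°
  direction (-0.2588, -0.9659); cell (1,2); t to first gridline: x 2.6273, y 0.5590 (then +3.8637 / +1.0353)
    (1,1) via y @ 0.5590
    (1,0) via y @ 1.5943  # hit
  → r_2 = 1.5943
beam 3: φ=90°, α=345°
  direction (0.9659, -0.2588); cell (1,2); t to first gridline: x 0.3313, y 2.0864 (then +1.0353 / +3.8637)
    (2,2) via x @ 0.3313
    (3,2) via x @ 1.3666
    (3,1) via y @ 2.0864  # hit
  → r_3 = 2.0864

ranges = [0.7040, 1.5943, 2.0864]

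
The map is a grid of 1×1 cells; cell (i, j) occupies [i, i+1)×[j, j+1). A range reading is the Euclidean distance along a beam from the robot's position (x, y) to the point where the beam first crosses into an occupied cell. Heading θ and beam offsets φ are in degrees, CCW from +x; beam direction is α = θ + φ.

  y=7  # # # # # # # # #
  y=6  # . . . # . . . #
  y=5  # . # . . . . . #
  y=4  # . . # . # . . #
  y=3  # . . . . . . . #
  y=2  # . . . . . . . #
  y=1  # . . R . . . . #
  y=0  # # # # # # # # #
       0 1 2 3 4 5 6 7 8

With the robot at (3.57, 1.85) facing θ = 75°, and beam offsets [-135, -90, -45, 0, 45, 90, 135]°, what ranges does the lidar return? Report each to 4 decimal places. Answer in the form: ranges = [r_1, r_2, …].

ranges = [0.9815, 3.2841, 5.1153, 4.2964, 5.1400, 2.6607, 1.7000]

beam 1: φ=-135°, α=300°
  dir = (cos 300°, sin 300°) = (0.5000, -0.8660); from cell (3,1)
  next x-line at t=0.8600, next y-line at t=0.9815; Δt_x=2.0000, Δt_y=1.1547
    x: enter (4,1) at t=0.8600
    y: enter (4,0) at t=0.9815 ← occupied
  → r_1 = 0.9815
beam 2: φ=-90°, α=345°
  dir = (cos 345°, sin 345°) = (0.9659, -0.2588); from cell (3,1)
  next x-line at t=0.4452, next y-line at t=3.2841; Δt_x=1.0353, Δt_y=3.8637
    x: enter (4,1) at t=0.4452
    x: enter (5,1) at t=1.4804
    x: enter (6,1) at t=2.5157
    y: enter (6,0) at t=3.2841 ← occupied
  → r_2 = 3.2841
beam 3: φ=-45°, α=30°
  dir = (cos 30°, sin 30°) = (0.8660, 0.5000); from cell (3,1)
  next x-line at t=0.4965, next y-line at t=0.3000; Δt_x=1.1547, Δt_y=2.0000
    y: enter (3,2) at t=0.3000
    x: enter (4,2) at t=0.4965
    x: enter (5,2) at t=1.6512
    y: enter (5,3) at t=2.3000
    x: enter (6,3) at t=2.8059
    x: enter (7,3) at t=3.9606
    y: enter (7,4) at t=4.3000
    x: enter (8,4) at t=5.1153 ← occupied
  → r_3 = 5.1153
beam 4: φ=0°, α=75°
  dir = (cos 75°, sin 75°) = (0.2588, 0.9659); from cell (3,1)
  next x-line at t=1.6614, next y-line at t=0.1553; Δt_x=3.8637, Δt_y=1.0353
    y: enter (3,2) at t=0.1553
    y: enter (3,3) at t=1.1906
    x: enter (4,3) at t=1.6614
    y: enter (4,4) at t=2.2258
    y: enter (4,5) at t=3.2611
    y: enter (4,6) at t=4.2964 ← occupied
  → r_4 = 4.2964
beam 5: φ=45°, α=120°
  dir = (cos 120°, sin 120°) = (-0.5000, 0.8660); from cell (3,1)
  next x-line at t=1.1400, next y-line at t=0.1732; Δt_x=2.0000, Δt_y=1.1547
    y: enter (3,2) at t=0.1732
    x: enter (2,2) at t=1.1400
    y: enter (2,3) at t=1.3279
    y: enter (2,4) at t=2.4826
    x: enter (1,4) at t=3.1400
    y: enter (1,5) at t=3.6373
    y: enter (1,6) at t=4.7920
    x: enter (0,6) at t=5.1400 ← occupied
  → r_5 = 5.1400
beam 6: φ=90°, α=165°
  dir = (cos 165°, sin 165°) = (-0.9659, 0.2588); from cell (3,1)
  next x-line at t=0.5901, next y-line at t=0.5796; Δt_x=1.0353, Δt_y=3.8637
    y: enter (3,2) at t=0.5796
    x: enter (2,2) at t=0.5901
    x: enter (1,2) at t=1.6254
    x: enter (0,2) at t=2.6607 ← occupied
  → r_6 = 2.6607
beam 7: φ=135°, α=210°
  dir = (cos 210°, sin 210°) = (-0.8660, -0.5000); from cell (3,1)
  next x-line at t=0.6582, next y-line at t=1.7000; Δt_x=1.1547, Δt_y=2.0000
    x: enter (2,1) at t=0.6582
    y: enter (2,0) at t=1.7000 ← occupied
  → r_7 = 1.7000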